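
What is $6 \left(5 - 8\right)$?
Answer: $-18$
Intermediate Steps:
$6 \left(5 - 8\right) = 6 \left(-3\right) = -18$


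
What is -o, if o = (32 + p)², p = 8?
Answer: -1600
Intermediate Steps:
o = 1600 (o = (32 + 8)² = 40² = 1600)
-o = -1*1600 = -1600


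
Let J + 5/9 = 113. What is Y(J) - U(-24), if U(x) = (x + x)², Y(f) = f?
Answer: -19724/9 ≈ -2191.6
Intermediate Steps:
J = 1012/9 (J = -5/9 + 113 = 1012/9 ≈ 112.44)
U(x) = 4*x² (U(x) = (2*x)² = 4*x²)
Y(J) - U(-24) = 1012/9 - 4*(-24)² = 1012/9 - 4*576 = 1012/9 - 1*2304 = 1012/9 - 2304 = -19724/9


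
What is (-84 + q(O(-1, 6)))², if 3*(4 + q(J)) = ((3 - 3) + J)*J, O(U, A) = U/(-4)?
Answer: 17833729/2304 ≈ 7740.3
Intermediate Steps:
O(U, A) = -U/4 (O(U, A) = U*(-¼) = -U/4)
q(J) = -4 + J²/3 (q(J) = -4 + (((3 - 3) + J)*J)/3 = -4 + ((0 + J)*J)/3 = -4 + (J*J)/3 = -4 + J²/3)
(-84 + q(O(-1, 6)))² = (-84 + (-4 + (-¼*(-1))²/3))² = (-84 + (-4 + (¼)²/3))² = (-84 + (-4 + (⅓)*(1/16)))² = (-84 + (-4 + 1/48))² = (-84 - 191/48)² = (-4223/48)² = 17833729/2304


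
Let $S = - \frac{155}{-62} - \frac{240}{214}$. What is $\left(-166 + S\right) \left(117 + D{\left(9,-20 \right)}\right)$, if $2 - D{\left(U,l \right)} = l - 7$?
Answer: $- \frac{2571717}{107} \approx -24035.0$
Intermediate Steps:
$D{\left(U,l \right)} = 9 - l$ ($D{\left(U,l \right)} = 2 - \left(l - 7\right) = 2 - \left(-7 + l\right) = 9 - l$)
$S = \frac{295}{214}$ ($S = \left(-155\right) \left(- \frac{1}{62}\right) - \frac{120}{107} = \frac{5}{2} - \frac{120}{107} = \frac{295}{214} \approx 1.3785$)
$\left(-166 + S\right) \left(117 + D{\left(9,-20 \right)}\right) = \left(-166 + \frac{295}{214}\right) \left(117 + \left(9 - -20\right)\right) = - \frac{35229 \left(117 + \left(9 + 20\right)\right)}{214} = - \frac{35229 \left(117 + 29\right)}{214} = \left(- \frac{35229}{214}\right) 146 = - \frac{2571717}{107}$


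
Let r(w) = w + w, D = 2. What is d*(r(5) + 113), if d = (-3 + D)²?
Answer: 123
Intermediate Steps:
r(w) = 2*w
d = 1 (d = (-3 + 2)² = (-1)² = 1)
d*(r(5) + 113) = 1*(2*5 + 113) = 1*(10 + 113) = 1*123 = 123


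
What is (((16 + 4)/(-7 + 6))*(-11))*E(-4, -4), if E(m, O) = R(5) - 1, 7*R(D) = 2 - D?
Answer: -2200/7 ≈ -314.29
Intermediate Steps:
R(D) = 2/7 - D/7 (R(D) = (2 - D)/7 = 2/7 - D/7)
E(m, O) = -10/7 (E(m, O) = (2/7 - ⅐*5) - 1 = (2/7 - 5/7) - 1 = -3/7 - 1 = -10/7)
(((16 + 4)/(-7 + 6))*(-11))*E(-4, -4) = (((16 + 4)/(-7 + 6))*(-11))*(-10/7) = ((20/(-1))*(-11))*(-10/7) = ((20*(-1))*(-11))*(-10/7) = -20*(-11)*(-10/7) = 220*(-10/7) = -2200/7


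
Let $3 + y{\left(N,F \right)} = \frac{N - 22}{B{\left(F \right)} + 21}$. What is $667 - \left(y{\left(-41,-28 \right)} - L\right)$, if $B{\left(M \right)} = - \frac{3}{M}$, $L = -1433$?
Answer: $- \frac{149723}{197} \approx -760.02$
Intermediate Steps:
$y{\left(N,F \right)} = -3 + \frac{-22 + N}{21 - \frac{3}{F}}$ ($y{\left(N,F \right)} = -3 + \frac{N - 22}{- \frac{3}{F} + 21} = -3 + \frac{-22 + N}{21 - \frac{3}{F}}$)
$667 - \left(y{\left(-41,-28 \right)} - L\right) = 667 - \left(\frac{9 - - 28 \left(85 - -41\right)}{3 \left(-1 + 7 \left(-28\right)\right)} - -1433\right) = 667 - \left(\frac{9 - - 28 \left(85 + 41\right)}{3 \left(-1 - 196\right)} + 1433\right) = 667 - \left(\frac{9 - \left(-28\right) 126}{3 \left(-197\right)} + 1433\right) = 667 - \left(\frac{1}{3} \left(- \frac{1}{197}\right) \left(9 + 3528\right) + 1433\right) = 667 - \left(\frac{1}{3} \left(- \frac{1}{197}\right) 3537 + 1433\right) = 667 - \left(- \frac{1179}{197} + 1433\right) = 667 - \frac{281122}{197} = - \frac{149723}{197}$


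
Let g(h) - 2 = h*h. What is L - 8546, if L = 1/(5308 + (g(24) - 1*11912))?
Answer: -51498197/6026 ≈ -8546.0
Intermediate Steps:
g(h) = 2 + h**2 (g(h) = 2 + h*h = 2 + h**2)
L = -1/6026 (L = 1/(5308 + ((2 + 24**2) - 1*11912)) = 1/(5308 + ((2 + 576) - 11912)) = 1/(5308 + (578 - 11912)) = 1/(5308 - 11334) = 1/(-6026) = -1/6026 ≈ -0.00016595)
L - 8546 = -1/6026 - 8546 = -51498197/6026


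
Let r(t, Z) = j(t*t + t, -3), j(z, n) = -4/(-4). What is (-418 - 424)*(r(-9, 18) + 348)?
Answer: -293858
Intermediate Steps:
j(z, n) = 1 (j(z, n) = -4*(-¼) = 1)
r(t, Z) = 1
(-418 - 424)*(r(-9, 18) + 348) = (-418 - 424)*(1 + 348) = -842*349 = -293858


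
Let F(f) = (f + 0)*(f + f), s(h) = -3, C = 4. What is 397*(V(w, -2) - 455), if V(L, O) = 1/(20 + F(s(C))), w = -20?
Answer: -6863733/38 ≈ -1.8062e+5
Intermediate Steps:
F(f) = 2*f² (F(f) = f*(2*f) = 2*f²)
V(L, O) = 1/38 (V(L, O) = 1/(20 + 2*(-3)²) = 1/(20 + 2*9) = 1/(20 + 18) = 1/38)
397*(V(w, -2) - 455) = 397*(1/38 - 455) = 397*(-17289/38) = -6863733/38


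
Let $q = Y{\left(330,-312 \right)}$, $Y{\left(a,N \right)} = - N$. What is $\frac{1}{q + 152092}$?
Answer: $\frac{1}{152404} \approx 6.5615 \cdot 10^{-6}$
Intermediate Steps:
$q = 312$ ($q = \left(-1\right) \left(-312\right) = 312$)
$\frac{1}{q + 152092} = \frac{1}{312 + 152092} = \frac{1}{152404}$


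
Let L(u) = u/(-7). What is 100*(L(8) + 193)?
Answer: 134300/7 ≈ 19186.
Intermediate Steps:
L(u) = -u/7 (L(u) = u*(-⅐) = -u/7)
100*(L(8) + 193) = 100*(-⅐*8 + 193) = 100*(-8/7 + 193) = 100*(1343/7) = 134300/7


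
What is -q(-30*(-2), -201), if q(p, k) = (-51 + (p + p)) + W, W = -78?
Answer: 9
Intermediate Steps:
q(p, k) = -129 + 2*p (q(p, k) = (-51 + (p + p)) - 78 = (-51 + 2*p) - 78 = -129 + 2*p)
-q(-30*(-2), -201) = -(-129 + 2*(-30*(-2))) = -(-129 + 2*60) = -(-129 + 120) = -1*(-9) = 9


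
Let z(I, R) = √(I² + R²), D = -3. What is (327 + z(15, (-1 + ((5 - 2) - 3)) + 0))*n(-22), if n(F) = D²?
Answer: 2943 + 9*√226 ≈ 3078.3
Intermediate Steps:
n(F) = 9 (n(F) = (-3)² = 9)
(327 + z(15, (-1 + ((5 - 2) - 3)) + 0))*n(-22) = (327 + √(15² + ((-1 + ((5 - 2) - 3)) + 0)²))*9 = (327 + √(225 + ((-1 + (3 - 3)) + 0)²))*9 = (327 + √(225 + ((-1 + 0) + 0)²))*9 = (327 + √(225 + (-1 + 0)²))*9 = (327 + √(225 + (-1)²))*9 = (327 + √(225 + 1))*9 = (327 + √226)*9 = 2943 + 9*√226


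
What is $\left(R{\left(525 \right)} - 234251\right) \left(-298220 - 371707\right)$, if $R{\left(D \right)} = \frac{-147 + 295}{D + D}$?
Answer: $\frac{27462920668609}{175} \approx 1.5693 \cdot 10^{11}$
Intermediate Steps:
$R{\left(D \right)} = \frac{74}{D}$ ($R{\left(D \right)} = \frac{148}{2 D} = 148 \frac{1}{2 D} = \frac{74}{D}$)
$\left(R{\left(525 \right)} - 234251\right) \left(-298220 - 371707\right) = \left(\frac{74}{525} - 234251\right) \left(-298220 - 371707\right) = \left(74 \cdot \frac{1}{525} - 234251\right) \left(-669927\right) = \left(\frac{74}{525} - 234251\right) \left(-669927\right) = \left(- \frac{122981701}{525}\right) \left(-669927\right) = \frac{27462920668609}{175}$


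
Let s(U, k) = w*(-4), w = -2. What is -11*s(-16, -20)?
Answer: -88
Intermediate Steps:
s(U, k) = 8 (s(U, k) = -2*(-4) = 8)
-11*s(-16, -20) = -11*8 = -88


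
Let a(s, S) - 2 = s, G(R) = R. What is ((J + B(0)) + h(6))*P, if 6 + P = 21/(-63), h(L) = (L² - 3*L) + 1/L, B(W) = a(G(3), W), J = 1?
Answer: -2755/18 ≈ -153.06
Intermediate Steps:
a(s, S) = 2 + s
B(W) = 5 (B(W) = 2 + 3 = 5)
h(L) = 1/L + L² - 3*L
P = -19/3 (P = -6 + 21/(-63) = -6 + 21*(-1/63) = -6 - ⅓ = -19/3 ≈ -6.3333)
((J + B(0)) + h(6))*P = ((1 + 5) + (1 + 6²*(-3 + 6))/6)*(-19/3) = (6 + (1 + 36*3)/6)*(-19/3) = (6 + (1 + 108)/6)*(-19/3) = (6 + (⅙)*109)*(-19/3) = (6 + 109/6)*(-19/3) = (145/6)*(-19/3) = -2755/18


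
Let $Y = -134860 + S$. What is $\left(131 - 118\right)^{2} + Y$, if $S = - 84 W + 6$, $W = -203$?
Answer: $-117633$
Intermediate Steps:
$S = 17058$ ($S = \left(-84\right) \left(-203\right) + 6 = 17052 + 6 = 17058$)
$Y = -117802$ ($Y = -134860 + 17058 = -117802$)
$\left(131 - 118\right)^{2} + Y = \left(131 - 118\right)^{2} - 117802 = 13^{2} - 117802 = 169 - 117802 = -117633$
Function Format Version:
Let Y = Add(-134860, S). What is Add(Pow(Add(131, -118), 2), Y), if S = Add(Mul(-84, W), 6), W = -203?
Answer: -117633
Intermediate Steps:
S = 17058 (S = Add(Mul(-84, -203), 6) = Add(17052, 6) = 17058)
Y = -117802 (Y = Add(-134860, 17058) = -117802)
Add(Pow(Add(131, -118), 2), Y) = Add(Pow(Add(131, -118), 2), -117802) = Add(Pow(13, 2), -117802) = Add(169, -117802) = -117633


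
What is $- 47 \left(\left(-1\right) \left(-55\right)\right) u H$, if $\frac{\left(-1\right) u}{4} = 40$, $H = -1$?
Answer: $-413600$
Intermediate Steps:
$u = -160$ ($u = \left(-4\right) 40 = -160$)
$- 47 \left(\left(-1\right) \left(-55\right)\right) u H = - 47 \left(\left(-1\right) \left(-55\right)\right) \left(-160\right) \left(-1\right) = \left(-47\right) 55 \left(-160\right) \left(-1\right) = \left(-2585\right) \left(-160\right) \left(-1\right) = 413600 \left(-1\right) = -413600$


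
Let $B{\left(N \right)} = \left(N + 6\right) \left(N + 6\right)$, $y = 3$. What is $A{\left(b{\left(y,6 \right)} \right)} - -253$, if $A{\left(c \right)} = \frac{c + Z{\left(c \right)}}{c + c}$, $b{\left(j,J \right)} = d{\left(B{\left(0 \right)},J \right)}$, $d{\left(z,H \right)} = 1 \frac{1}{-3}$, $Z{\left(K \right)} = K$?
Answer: $254$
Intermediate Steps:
$B{\left(N \right)} = \left(6 + N\right)^{2}$ ($B{\left(N \right)} = \left(6 + N\right) \left(6 + N\right) = \left(6 + N\right)^{2}$)
$d{\left(z,H \right)} = - \frac{1}{3}$ ($d{\left(z,H \right)} = 1 \left(- \frac{1}{3}\right) = - \frac{1}{3}$)
$b{\left(j,J \right)} = - \frac{1}{3}$
$A{\left(c \right)} = 1$ ($A{\left(c \right)} = \frac{c + c}{c + c} = \frac{2 c}{2 c} = 2 c \frac{1}{2 c} = 1$)
$A{\left(b{\left(y,6 \right)} \right)} - -253 = 1 - -253 = 1 + 253 = 254$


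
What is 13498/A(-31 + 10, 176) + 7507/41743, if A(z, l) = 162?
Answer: 282331574/3381183 ≈ 83.501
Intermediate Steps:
13498/A(-31 + 10, 176) + 7507/41743 = 13498/162 + 7507/41743 = 13498*(1/162) + 7507*(1/41743) = 6749/81 + 7507/41743 = 282331574/3381183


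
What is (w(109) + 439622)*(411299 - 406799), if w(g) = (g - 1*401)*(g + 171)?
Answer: 1610379000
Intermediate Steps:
w(g) = (-401 + g)*(171 + g) (w(g) = (g - 401)*(171 + g) = (-401 + g)*(171 + g))
(w(109) + 439622)*(411299 - 406799) = ((-68571 + 109² - 230*109) + 439622)*(411299 - 406799) = ((-68571 + 11881 - 25070) + 439622)*4500 = (-81760 + 439622)*4500 = 357862*4500 = 1610379000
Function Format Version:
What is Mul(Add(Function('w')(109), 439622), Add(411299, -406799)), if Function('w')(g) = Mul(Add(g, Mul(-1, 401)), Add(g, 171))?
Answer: 1610379000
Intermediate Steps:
Function('w')(g) = Mul(Add(-401, g), Add(171, g)) (Function('w')(g) = Mul(Add(g, -401), Add(171, g)) = Mul(Add(-401, g), Add(171, g)))
Mul(Add(Function('w')(109), 439622), Add(411299, -406799)) = Mul(Add(Add(-68571, Pow(109, 2), Mul(-230, 109)), 439622), Add(411299, -406799)) = Mul(Add(Add(-68571, 11881, -25070), 439622), 4500) = Mul(Add(-81760, 439622), 4500) = Mul(357862, 4500) = 1610379000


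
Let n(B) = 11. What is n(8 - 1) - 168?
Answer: -157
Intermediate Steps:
n(8 - 1) - 168 = 11 - 168 = -157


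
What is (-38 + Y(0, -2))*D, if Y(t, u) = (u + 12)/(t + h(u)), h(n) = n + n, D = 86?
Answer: -3483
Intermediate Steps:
h(n) = 2*n
Y(t, u) = (12 + u)/(t + 2*u) (Y(t, u) = (u + 12)/(t + 2*u) = (12 + u)/(t + 2*u))
(-38 + Y(0, -2))*D = (-38 + (12 - 2)/(0 + 2*(-2)))*86 = (-38 + 10/(0 - 4))*86 = (-38 + 10/(-4))*86 = (-38 - ¼*10)*86 = (-38 - 5/2)*86 = -81/2*86 = -3483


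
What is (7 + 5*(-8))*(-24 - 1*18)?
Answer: 1386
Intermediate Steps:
(7 + 5*(-8))*(-24 - 1*18) = (7 - 40)*(-24 - 18) = -33*(-42) = 1386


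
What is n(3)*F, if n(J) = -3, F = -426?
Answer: 1278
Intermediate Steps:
n(3)*F = -3*(-426) = 1278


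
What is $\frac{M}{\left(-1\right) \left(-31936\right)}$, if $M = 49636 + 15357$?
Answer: $\frac{64993}{31936} \approx 2.0351$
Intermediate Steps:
$M = 64993$
$\frac{M}{\left(-1\right) \left(-31936\right)} = \frac{64993}{\left(-1\right) \left(-31936\right)} = \frac{64993}{31936}$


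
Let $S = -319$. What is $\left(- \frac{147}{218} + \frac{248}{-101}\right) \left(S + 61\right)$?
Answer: $\frac{8889519}{11009} \approx 807.48$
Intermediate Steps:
$\left(- \frac{147}{218} + \frac{248}{-101}\right) \left(S + 61\right) = \left(- \frac{147}{218} + \frac{248}{-101}\right) \left(-319 + 61\right) = \left(\left(-147\right) \frac{1}{218} + 248 \left(- \frac{1}{101}\right)\right) \left(-258\right) = \left(- \frac{147}{218} - \frac{248}{101}\right) \left(-258\right) = \left(- \frac{68911}{22018}\right) \left(-258\right) = \frac{8889519}{11009}$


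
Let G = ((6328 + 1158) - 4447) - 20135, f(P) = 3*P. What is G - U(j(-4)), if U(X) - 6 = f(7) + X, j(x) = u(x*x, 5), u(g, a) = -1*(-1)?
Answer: -17124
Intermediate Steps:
u(g, a) = 1
j(x) = 1
U(X) = 27 + X (U(X) = 6 + (3*7 + X) = 6 + (21 + X) = 27 + X)
G = -17096 (G = (7486 - 4447) - 20135 = 3039 - 20135 = -17096)
G - U(j(-4)) = -17096 - (27 + 1) = -17096 - 1*28 = -17096 - 28 = -17124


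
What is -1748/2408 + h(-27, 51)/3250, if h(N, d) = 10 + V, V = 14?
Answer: -702901/978250 ≈ -0.71853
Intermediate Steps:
h(N, d) = 24 (h(N, d) = 10 + 14 = 24)
-1748/2408 + h(-27, 51)/3250 = -1748/2408 + 24/3250 = -1748*1/2408 + 24*(1/3250) = -437/602 + 12/1625 = -702901/978250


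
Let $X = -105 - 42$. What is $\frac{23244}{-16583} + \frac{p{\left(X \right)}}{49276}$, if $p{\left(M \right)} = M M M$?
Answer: $- \frac{53821652253}{817143908} \approx -65.866$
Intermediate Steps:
$X = -147$ ($X = -105 - 42 = -147$)
$p{\left(M \right)} = M^{3}$ ($p{\left(M \right)} = M^{2} M = M^{3}$)
$\frac{23244}{-16583} + \frac{p{\left(X \right)}}{49276} = \frac{23244}{-16583} + \frac{\left(-147\right)^{3}}{49276} = 23244 \left(- \frac{1}{16583}\right) - \frac{3176523}{49276} = - \frac{23244}{16583} - \frac{3176523}{49276} = - \frac{53821652253}{817143908}$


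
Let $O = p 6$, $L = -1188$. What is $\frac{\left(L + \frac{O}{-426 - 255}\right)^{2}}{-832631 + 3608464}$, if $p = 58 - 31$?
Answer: $\frac{72754272900}{143035898657} \approx 0.50864$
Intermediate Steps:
$p = 27$
$O = 162$ ($O = 27 \cdot 6 = 162$)
$\frac{\left(L + \frac{O}{-426 - 255}\right)^{2}}{-832631 + 3608464} = \frac{\left(-1188 + \frac{162}{-426 - 255}\right)^{2}}{-832631 + 3608464} = \frac{\left(-1188 + \frac{162}{-426 - 255}\right)^{2}}{2775833} = \left(-1188 + \frac{162}{-681}\right)^{2} \cdot \frac{1}{2775833} = \left(-1188 + 162 \left(- \frac{1}{681}\right)\right)^{2} \cdot \frac{1}{2775833} = \left(-1188 - \frac{54}{227}\right)^{2} \cdot \frac{1}{2775833} = \left(- \frac{269730}{227}\right)^{2} \cdot \frac{1}{2775833} = \frac{72754272900}{51529} \cdot \frac{1}{2775833} = \frac{72754272900}{143035898657}$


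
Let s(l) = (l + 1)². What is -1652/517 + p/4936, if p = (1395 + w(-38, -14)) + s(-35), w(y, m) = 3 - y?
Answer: -851776/318989 ≈ -2.6702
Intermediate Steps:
s(l) = (1 + l)²
p = 2592 (p = (1395 + (3 - 1*(-38))) + (1 - 35)² = (1395 + (3 + 38)) + (-34)² = (1395 + 41) + 1156 = 1436 + 1156 = 2592)
-1652/517 + p/4936 = -1652/517 + 2592/4936 = -1652*1/517 + 2592*(1/4936) = -1652/517 + 324/617 = -851776/318989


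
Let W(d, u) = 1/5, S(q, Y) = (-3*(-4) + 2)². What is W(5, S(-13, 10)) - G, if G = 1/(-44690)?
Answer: 8939/44690 ≈ 0.20002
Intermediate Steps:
S(q, Y) = 196 (S(q, Y) = (12 + 2)² = 14² = 196)
G = -1/44690 ≈ -2.2376e-5
W(d, u) = ⅕
W(5, S(-13, 10)) - G = ⅕ - 1*(-1/44690) = ⅕ + 1/44690 = 8939/44690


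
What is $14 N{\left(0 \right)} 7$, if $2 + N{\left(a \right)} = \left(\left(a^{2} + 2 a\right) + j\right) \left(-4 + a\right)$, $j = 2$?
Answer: $-980$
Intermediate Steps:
$N{\left(a \right)} = -2 + \left(-4 + a\right) \left(2 + a^{2} + 2 a\right)$ ($N{\left(a \right)} = -2 + \left(\left(a^{2} + 2 a\right) + 2\right) \left(-4 + a\right) = -2 + \left(2 + a^{2} + 2 a\right) \left(-4 + a\right) = -2 + \left(-4 + a\right) \left(2 + a^{2} + 2 a\right)$)
$14 N{\left(0 \right)} 7 = 14 \left(-10 + 0^{3} - 0 - 2 \cdot 0^{2}\right) 7 = 14 \left(-10 + 0 + 0 - 0\right) 7 = 14 \left(-10 + 0 + 0 + 0\right) 7 = 14 \left(-10\right) 7 = \left(-140\right) 7 = -980$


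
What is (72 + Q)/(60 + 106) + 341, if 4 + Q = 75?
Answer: 56749/166 ≈ 341.86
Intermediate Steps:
Q = 71 (Q = -4 + 75 = 71)
(72 + Q)/(60 + 106) + 341 = (72 + 71)/(60 + 106) + 341 = 143/166 + 341 = 56749/166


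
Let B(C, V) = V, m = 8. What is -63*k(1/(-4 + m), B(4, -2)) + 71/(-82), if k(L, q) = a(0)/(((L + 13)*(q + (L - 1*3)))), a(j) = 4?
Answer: 259127/82574 ≈ 3.1381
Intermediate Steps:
k(L, q) = 4/((13 + L)*(-3 + L + q)) (k(L, q) = 4/(((L + 13)*(q + (L - 1*3)))) = 4/(((13 + L)*(q + (L - 3)))) = 4/(((13 + L)*(q + (-3 + L)))) = 4/(((13 + L)*(-3 + L + q))) = 4*(1/((13 + L)*(-3 + L + q))) = 4/((13 + L)*(-3 + L + q)))
-63*k(1/(-4 + m), B(4, -2)) + 71/(-82) = -252/(-39 + (1/(-4 + 8))**2 + 10/(-4 + 8) + 13*(-2) - 2/(-4 + 8)) + 71/(-82) = -252/(-39 + (1/4)**2 + 10/4 - 26 - 2/4) + 71*(-1/82) = -252/(-39 + (1/4)**2 + 10*(1/4) - 26 + (1/4)*(-2)) - 71/82 = -252/(-39 + 1/16 + 5/2 - 26 - 1/2) - 71/82 = -252/(-1007/16) - 71/82 = -252*(-16)/1007 - 71/82 = -63*(-64/1007) - 71/82 = 4032/1007 - 71/82 = 259127/82574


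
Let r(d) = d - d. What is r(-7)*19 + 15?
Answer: 15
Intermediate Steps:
r(d) = 0
r(-7)*19 + 15 = 0*19 + 15 = 0 + 15 = 15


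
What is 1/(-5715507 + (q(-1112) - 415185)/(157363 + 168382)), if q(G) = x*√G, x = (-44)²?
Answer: -151617867158365125/866573174316382892073188 - 78830290*I*√278/216643293579095723018297 ≈ -1.7496e-7 - 6.0669e-15*I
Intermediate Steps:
x = 1936
q(G) = 1936*√G
1/(-5715507 + (q(-1112) - 415185)/(157363 + 168382)) = 1/(-5715507 + (1936*√(-1112) - 415185)/(157363 + 168382)) = 1/(-5715507 + (1936*(2*I*√278) - 415185)/325745) = 1/(-5715507 + (3872*I*√278 - 415185)*(1/325745)) = 1/(-5715507 + (-415185 + 3872*I*√278)*(1/325745)) = 1/(-5715507 + (-83037/65149 + 3872*I*√278/325745)) = 1/(-372359648580/65149 + 3872*I*√278/325745)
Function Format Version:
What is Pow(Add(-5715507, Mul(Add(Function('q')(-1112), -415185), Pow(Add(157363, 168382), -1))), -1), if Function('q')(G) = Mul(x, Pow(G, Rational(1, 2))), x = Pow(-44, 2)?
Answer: Add(Rational(-151617867158365125, 866573174316382892073188), Mul(Rational(-78830290, 216643293579095723018297), I, Pow(278, Rational(1, 2)))) ≈ Add(-1.7496e-7, Mul(-6.0669e-15, I))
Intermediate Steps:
x = 1936
Function('q')(G) = Mul(1936, Pow(G, Rational(1, 2)))
Pow(Add(-5715507, Mul(Add(Function('q')(-1112), -415185), Pow(Add(157363, 168382), -1))), -1) = Pow(Add(-5715507, Mul(Add(Mul(1936, Pow(-1112, Rational(1, 2))), -415185), Pow(Add(157363, 168382), -1))), -1) = Pow(Add(-5715507, Mul(Add(Mul(1936, Mul(2, I, Pow(278, Rational(1, 2)))), -415185), Pow(325745, -1))), -1) = Pow(Add(-5715507, Mul(Add(Mul(3872, I, Pow(278, Rational(1, 2))), -415185), Rational(1, 325745))), -1) = Pow(Add(-5715507, Mul(Add(-415185, Mul(3872, I, Pow(278, Rational(1, 2)))), Rational(1, 325745))), -1) = Pow(Add(-5715507, Add(Rational(-83037, 65149), Mul(Rational(3872, 325745), I, Pow(278, Rational(1, 2))))), -1) = Pow(Add(Rational(-372359648580, 65149), Mul(Rational(3872, 325745), I, Pow(278, Rational(1, 2)))), -1)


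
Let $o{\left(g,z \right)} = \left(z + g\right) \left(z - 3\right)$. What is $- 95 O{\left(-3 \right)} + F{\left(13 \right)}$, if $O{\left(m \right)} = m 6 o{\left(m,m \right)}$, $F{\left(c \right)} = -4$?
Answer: $61556$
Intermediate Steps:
$o{\left(g,z \right)} = \left(-3 + z\right) \left(g + z\right)$ ($o{\left(g,z \right)} = \left(g + z\right) \left(-3 + z\right) = \left(-3 + z\right) \left(g + z\right)$)
$O{\left(m \right)} = 6 m \left(- 6 m + 2 m^{2}\right)$ ($O{\left(m \right)} = m 6 \left(m^{2} - 3 m - 3 m + m m\right) = 6 m \left(m^{2} - 3 m - 3 m + m^{2}\right) = 6 m \left(- 6 m + 2 m^{2}\right)$)
$- 95 O{\left(-3 \right)} + F{\left(13 \right)} = - 95 \cdot 12 \left(-3\right)^{2} \left(-3 - 3\right) - 4 = - 95 \cdot 12 \cdot 9 \left(-6\right) - 4 = \left(-95\right) \left(-648\right) - 4 = 61560 - 4 = 61556$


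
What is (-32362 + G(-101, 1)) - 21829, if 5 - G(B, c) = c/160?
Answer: -8669761/160 ≈ -54186.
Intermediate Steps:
G(B, c) = 5 - c/160
(-32362 + G(-101, 1)) - 21829 = (-32362 + (5 - 1/160*1)) - 21829 = (-32362 + (5 - 1/160)) - 21829 = (-32362 + 799/160) - 21829 = -5177121/160 - 21829 = -8669761/160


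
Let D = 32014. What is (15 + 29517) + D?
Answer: 61546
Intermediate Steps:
(15 + 29517) + D = (15 + 29517) + 32014 = 29532 + 32014 = 61546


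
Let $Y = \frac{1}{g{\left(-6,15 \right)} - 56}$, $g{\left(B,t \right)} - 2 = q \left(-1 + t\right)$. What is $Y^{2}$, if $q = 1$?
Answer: $\frac{1}{1600} \approx 0.000625$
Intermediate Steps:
$g{\left(B,t \right)} = 1 + t$ ($g{\left(B,t \right)} = 2 + 1 \left(-1 + t\right) = 2 + \left(-1 + t\right) = 1 + t$)
$Y = - \frac{1}{40}$ ($Y = \frac{1}{\left(1 + 15\right) - 56} = \frac{1}{16 - 56} = \frac{1}{-40} = - \frac{1}{40} \approx -0.025$)
$Y^{2} = \left(- \frac{1}{40}\right)^{2} = \frac{1}{1600}$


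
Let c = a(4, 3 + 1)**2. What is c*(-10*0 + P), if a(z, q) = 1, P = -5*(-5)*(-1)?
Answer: -25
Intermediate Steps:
P = -25 (P = 25*(-1) = -25)
c = 1 (c = 1**2 = 1)
c*(-10*0 + P) = 1*(-10*0 - 25) = 1*(0 - 25) = 1*(-25) = -25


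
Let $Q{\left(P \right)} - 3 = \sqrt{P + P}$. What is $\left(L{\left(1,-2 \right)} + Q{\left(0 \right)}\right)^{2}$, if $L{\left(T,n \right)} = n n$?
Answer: $49$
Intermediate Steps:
$L{\left(T,n \right)} = n^{2}$
$Q{\left(P \right)} = 3 + \sqrt{2} \sqrt{P}$ ($Q{\left(P \right)} = 3 + \sqrt{P + P} = 3 + \sqrt{2 P} = 3 + \sqrt{2} \sqrt{P}$)
$\left(L{\left(1,-2 \right)} + Q{\left(0 \right)}\right)^{2} = \left(\left(-2\right)^{2} + \left(3 + \sqrt{2} \sqrt{0}\right)\right)^{2} = \left(4 + \left(3 + \sqrt{2} \cdot 0\right)\right)^{2} = \left(4 + \left(3 + 0\right)\right)^{2} = \left(4 + 3\right)^{2} = 7^{2} = 49$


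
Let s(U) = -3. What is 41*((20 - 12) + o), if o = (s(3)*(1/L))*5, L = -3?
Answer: 533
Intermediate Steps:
o = 5 (o = -3/(-3)*5 = -3*(-1)/3*5 = -3*(-⅓)*5 = 1*5 = 5)
41*((20 - 12) + o) = 41*((20 - 12) + 5) = 41*(8 + 5) = 41*13 = 533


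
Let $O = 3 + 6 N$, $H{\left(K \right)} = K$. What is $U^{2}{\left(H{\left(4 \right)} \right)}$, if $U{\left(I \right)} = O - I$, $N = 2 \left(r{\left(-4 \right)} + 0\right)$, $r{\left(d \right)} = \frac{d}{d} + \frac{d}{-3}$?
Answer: $729$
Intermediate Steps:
$r{\left(d \right)} = 1 - \frac{d}{3}$ ($r{\left(d \right)} = 1 + d \left(- \frac{1}{3}\right) = 1 - \frac{d}{3}$)
$N = \frac{14}{3}$ ($N = 2 \left(\left(1 - - \frac{4}{3}\right) + 0\right) = 2 \left(\left(1 + \frac{4}{3}\right) + 0\right) = 2 \left(\frac{7}{3} + 0\right) = 2 \cdot \frac{7}{3} = \frac{14}{3} \approx 4.6667$)
$O = 31$ ($O = 3 + 6 \cdot \frac{14}{3} = 3 + 28 = 31$)
$U{\left(I \right)} = 31 - I$
$U^{2}{\left(H{\left(4 \right)} \right)} = \left(31 - 4\right)^{2} = 27^{2} = 729$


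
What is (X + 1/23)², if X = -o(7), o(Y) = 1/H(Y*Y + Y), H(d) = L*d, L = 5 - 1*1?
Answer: 40401/26543104 ≈ 0.0015221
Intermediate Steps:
L = 4 (L = 5 - 1 = 4)
H(d) = 4*d
o(Y) = 1/(4*Y + 4*Y²) (o(Y) = 1/(4*(Y*Y + Y)) = 1/(4*(Y² + Y)) = 1/(4*(Y + Y²)) = 1/(4*Y + 4*Y²))
X = -1/224 (X = -1/(4*7*(1 + 7)) = -1/(4*7*8) = -1*1/224 = -1/224 ≈ -0.0044643)
(X + 1/23)² = (-1/224 + 1/23)² = (201/5152)² = 40401/26543104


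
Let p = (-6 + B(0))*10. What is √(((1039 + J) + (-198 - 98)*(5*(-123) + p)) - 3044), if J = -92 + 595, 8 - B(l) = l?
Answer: 3*√19402 ≈ 417.87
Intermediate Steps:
B(l) = 8 - l
p = 20 (p = (-6 + (8 - 1*0))*10 = (-6 + (8 + 0))*10 = (-6 + 8)*10 = 2*10 = 20)
J = 503
√(((1039 + J) + (-198 - 98)*(5*(-123) + p)) - 3044) = √(((1039 + 503) + (-198 - 98)*(5*(-123) + 20)) - 3044) = √((1542 - 296*(-615 + 20)) - 3044) = √((1542 - 296*(-595)) - 3044) = √((1542 + 176120) - 3044) = √(177662 - 3044) = √174618 = 3*√19402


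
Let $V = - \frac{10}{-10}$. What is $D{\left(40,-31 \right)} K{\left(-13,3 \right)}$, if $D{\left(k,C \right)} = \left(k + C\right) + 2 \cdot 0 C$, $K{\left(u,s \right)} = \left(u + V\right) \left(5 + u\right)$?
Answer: $864$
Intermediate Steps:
$V = 1$ ($V = \left(-10\right) \left(- \frac{1}{10}\right) = 1$)
$K{\left(u,s \right)} = \left(1 + u\right) \left(5 + u\right)$ ($K{\left(u,s \right)} = \left(u + 1\right) \left(5 + u\right) = \left(1 + u\right) \left(5 + u\right)$)
$D{\left(k,C \right)} = C + k$ ($D{\left(k,C \right)} = \left(C + k\right) + 0 C = \left(C + k\right) + 0 = C + k$)
$D{\left(40,-31 \right)} K{\left(-13,3 \right)} = \left(-31 + 40\right) \left(5 + \left(-13\right)^{2} + 6 \left(-13\right)\right) = 9 \left(5 + 169 - 78\right) = 9 \cdot 96 = 864$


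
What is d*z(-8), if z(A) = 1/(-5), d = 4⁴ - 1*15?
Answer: -241/5 ≈ -48.200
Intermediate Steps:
d = 241 (d = 256 - 15 = 241)
z(A) = -⅕
d*z(-8) = 241*(-⅕) = -241/5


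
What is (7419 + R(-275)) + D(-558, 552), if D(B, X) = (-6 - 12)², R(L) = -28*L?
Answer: 15443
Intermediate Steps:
D(B, X) = 324 (D(B, X) = (-18)² = 324)
(7419 + R(-275)) + D(-558, 552) = (7419 - 28*(-275)) + 324 = (7419 + 7700) + 324 = 15119 + 324 = 15443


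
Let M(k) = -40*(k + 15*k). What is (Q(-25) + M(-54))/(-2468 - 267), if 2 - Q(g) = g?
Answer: -34587/2735 ≈ -12.646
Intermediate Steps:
M(k) = -640*k
Q(g) = 2 - g
(Q(-25) + M(-54))/(-2468 - 267) = ((2 - 1*(-25)) - 640*(-54))/(-2468 - 267) = ((2 + 25) + 34560)/(-2735) = (27 + 34560)*(-1/2735) = 34587*(-1/2735) = -34587/2735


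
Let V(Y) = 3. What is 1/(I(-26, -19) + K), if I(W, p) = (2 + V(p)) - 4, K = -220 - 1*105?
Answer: -1/324 ≈ -0.0030864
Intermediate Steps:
K = -325 (K = -220 - 105 = -325)
I(W, p) = 1 (I(W, p) = (2 + 3) - 4 = 5 - 4 = 1)
1/(I(-26, -19) + K) = 1/(1 - 325) = 1/(-324) = -1/324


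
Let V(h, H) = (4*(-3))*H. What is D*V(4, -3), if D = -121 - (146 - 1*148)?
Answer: -4284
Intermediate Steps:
V(h, H) = -12*H
D = -119 (D = -121 - (146 - 148) = -121 - 1*(-2) = -121 + 2 = -119)
D*V(4, -3) = -(-1428)*(-3) = -119*36 = -4284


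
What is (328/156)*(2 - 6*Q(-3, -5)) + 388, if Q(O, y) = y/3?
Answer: 5372/13 ≈ 413.23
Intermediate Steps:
Q(O, y) = y/3 (Q(O, y) = y*(⅓) = y/3)
(328/156)*(2 - 6*Q(-3, -5)) + 388 = (328/156)*(2 - 2*(-5)) + 388 = (328*(1/156))*(2 - 6*(-5/3)) + 388 = 82*(2 + 10)/39 + 388 = (82/39)*12 + 388 = 328/13 + 388 = 5372/13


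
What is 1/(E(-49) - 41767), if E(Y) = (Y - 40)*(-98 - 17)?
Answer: -1/31532 ≈ -3.1714e-5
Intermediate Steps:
E(Y) = 4600 - 115*Y (E(Y) = (-40 + Y)*(-115) = 4600 - 115*Y)
1/(E(-49) - 41767) = 1/((4600 - 115*(-49)) - 41767) = 1/((4600 + 5635) - 41767) = 1/(10235 - 41767) = 1/(-31532) = -1/31532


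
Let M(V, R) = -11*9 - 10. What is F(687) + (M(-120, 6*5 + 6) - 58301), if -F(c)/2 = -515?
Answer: -57380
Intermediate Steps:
F(c) = 1030 (F(c) = -2*(-515) = 1030)
M(V, R) = -109 (M(V, R) = -99 - 10 = -109)
F(687) + (M(-120, 6*5 + 6) - 58301) = 1030 + (-109 - 58301) = 1030 - 58410 = -57380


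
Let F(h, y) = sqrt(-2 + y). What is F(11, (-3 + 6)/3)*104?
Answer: 104*I ≈ 104.0*I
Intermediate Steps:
F(11, (-3 + 6)/3)*104 = sqrt(-2 + (-3 + 6)/3)*104 = sqrt(-2 + (1/3)*3)*104 = sqrt(-2 + 1)*104 = sqrt(-1)*104 = I*104 = 104*I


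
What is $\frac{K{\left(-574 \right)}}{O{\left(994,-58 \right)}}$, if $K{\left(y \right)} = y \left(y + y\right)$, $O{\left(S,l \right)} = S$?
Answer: $\frac{47068}{71} \approx 662.93$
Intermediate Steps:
$K{\left(y \right)} = 2 y^{2}$ ($K{\left(y \right)} = y 2 y = 2 y^{2}$)
$\frac{K{\left(-574 \right)}}{O{\left(994,-58 \right)}} = \frac{2 \left(-574\right)^{2}}{994} = 2 \cdot 329476 \cdot \frac{1}{994} = 658952 \cdot \frac{1}{994} = \frac{47068}{71}$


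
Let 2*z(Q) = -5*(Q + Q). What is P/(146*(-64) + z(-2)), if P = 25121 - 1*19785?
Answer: -2668/4667 ≈ -0.57167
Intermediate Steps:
P = 5336 (P = 25121 - 19785 = 5336)
z(Q) = -5*Q (z(Q) = (-5*(Q + Q))/2 = (-10*Q)/2 = -5*Q)
P/(146*(-64) + z(-2)) = 5336/(146*(-64) - 5*(-2)) = 5336/(-9344 + 10) = 5336/(-9334) = 5336*(-1/9334) = -2668/4667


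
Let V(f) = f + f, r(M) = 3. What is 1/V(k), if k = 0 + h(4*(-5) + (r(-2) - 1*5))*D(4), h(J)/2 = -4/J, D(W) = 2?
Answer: 11/16 ≈ 0.68750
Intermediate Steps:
h(J) = -8/J (h(J) = 2*(-4/J) = -8/J)
k = 8/11 (k = 0 - 8/(4*(-5) + (3 - 1*5))*2 = 0 - 8/(-20 + (3 - 5))*2 = 0 - 8/(-20 - 2)*2 = 0 - 8/(-22)*2 = 0 - 8*(-1/22)*2 = 0 + (4/11)*2 = 0 + 8/11 = 8/11 ≈ 0.72727)
V(f) = 2*f
1/V(k) = 1/(2*(8/11)) = 1/(16/11) = 11/16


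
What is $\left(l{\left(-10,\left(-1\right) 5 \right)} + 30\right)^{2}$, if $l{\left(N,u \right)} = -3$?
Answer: $729$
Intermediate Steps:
$\left(l{\left(-10,\left(-1\right) 5 \right)} + 30\right)^{2} = \left(-3 + 30\right)^{2} = 27^{2} = 729$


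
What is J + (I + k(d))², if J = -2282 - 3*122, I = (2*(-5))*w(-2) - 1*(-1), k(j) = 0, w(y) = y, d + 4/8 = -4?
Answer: -2207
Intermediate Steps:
d = -9/2 (d = -½ - 4 = -9/2 ≈ -4.5000)
I = 21 (I = (2*(-5))*(-2) - 1*(-1) = -10*(-2) + 1 = 20 + 1 = 21)
J = -2648 (J = -2282 - 1*366 = -2282 - 366 = -2648)
J + (I + k(d))² = -2648 + (21 + 0)² = -2648 + 21² = -2648 + 441 = -2207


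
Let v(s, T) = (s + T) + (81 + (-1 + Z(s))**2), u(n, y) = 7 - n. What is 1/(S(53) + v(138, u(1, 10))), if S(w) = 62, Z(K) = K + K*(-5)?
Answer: 1/306096 ≈ 3.2669e-6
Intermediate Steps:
Z(K) = -4*K (Z(K) = K - 5*K = -4*K)
v(s, T) = 81 + T + s + (-1 - 4*s)**2 (v(s, T) = (s + T) + (81 + (-1 - 4*s)**2) = (T + s) + (81 + (-1 - 4*s)**2) = 81 + T + s + (-1 - 4*s)**2)
1/(S(53) + v(138, u(1, 10))) = 1/(62 + (81 + (7 - 1*1) + 138 + (1 + 4*138)**2)) = 1/(62 + (81 + (7 - 1) + 138 + (1 + 552)**2)) = 1/(62 + (81 + 6 + 138 + 553**2)) = 1/(62 + (81 + 6 + 138 + 305809)) = 1/(62 + 306034) = 1/306096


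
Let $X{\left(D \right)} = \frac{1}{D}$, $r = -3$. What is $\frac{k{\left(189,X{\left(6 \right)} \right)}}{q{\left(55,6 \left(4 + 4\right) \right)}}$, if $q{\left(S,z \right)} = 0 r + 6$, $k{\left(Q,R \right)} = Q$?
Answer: $\frac{63}{2} \approx 31.5$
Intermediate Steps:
$q{\left(S,z \right)} = 6$ ($q{\left(S,z \right)} = 0 \left(-3\right) + 6 = 0 + 6 = 6$)
$\frac{k{\left(189,X{\left(6 \right)} \right)}}{q{\left(55,6 \left(4 + 4\right) \right)}} = \frac{189}{6} = 189 \cdot \frac{1}{6} = \frac{63}{2}$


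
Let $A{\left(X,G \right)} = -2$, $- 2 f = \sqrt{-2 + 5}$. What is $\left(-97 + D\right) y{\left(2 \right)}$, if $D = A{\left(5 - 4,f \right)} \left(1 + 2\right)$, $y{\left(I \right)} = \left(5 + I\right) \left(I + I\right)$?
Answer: $-2884$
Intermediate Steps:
$f = - \frac{\sqrt{3}}{2}$ ($f = - \frac{\sqrt{-2 + 5}}{2} = - \frac{\sqrt{3}}{2} \approx -0.86602$)
$y{\left(I \right)} = 2 I \left(5 + I\right)$ ($y{\left(I \right)} = \left(5 + I\right) 2 I = 2 I \left(5 + I\right)$)
$D = -6$ ($D = - 2 \left(1 + 2\right) = \left(-2\right) 3 = -6$)
$\left(-97 + D\right) y{\left(2 \right)} = \left(-97 - 6\right) 2 \cdot 2 \left(5 + 2\right) = - 103 \cdot 2 \cdot 2 \cdot 7 = \left(-103\right) 28 = -2884$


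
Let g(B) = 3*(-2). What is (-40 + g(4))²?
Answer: 2116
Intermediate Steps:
g(B) = -6
(-40 + g(4))² = (-40 - 6)² = (-46)² = 2116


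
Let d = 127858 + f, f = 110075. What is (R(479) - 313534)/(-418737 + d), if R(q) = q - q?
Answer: 12059/6954 ≈ 1.7341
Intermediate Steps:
d = 237933 (d = 127858 + 110075 = 237933)
R(q) = 0
(R(479) - 313534)/(-418737 + d) = (0 - 313534)/(-418737 + 237933) = -313534/(-180804) = -313534*(-1/180804) = 12059/6954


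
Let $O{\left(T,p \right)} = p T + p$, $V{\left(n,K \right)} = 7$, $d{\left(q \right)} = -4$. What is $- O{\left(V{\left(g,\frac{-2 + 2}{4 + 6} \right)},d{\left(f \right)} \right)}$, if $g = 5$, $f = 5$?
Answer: $32$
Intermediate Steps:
$O{\left(T,p \right)} = p + T p$ ($O{\left(T,p \right)} = T p + p = p + T p$)
$- O{\left(V{\left(g,\frac{-2 + 2}{4 + 6} \right)},d{\left(f \right)} \right)} = - \left(-4\right) \left(1 + 7\right) = - \left(-4\right) 8 = \left(-1\right) \left(-32\right) = 32$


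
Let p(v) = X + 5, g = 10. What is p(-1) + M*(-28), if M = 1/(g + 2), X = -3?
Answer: -1/3 ≈ -0.33333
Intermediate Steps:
M = 1/12 (M = 1/(10 + 2) = 1/12 ≈ 0.083333)
p(v) = 2 (p(v) = -3 + 5 = 2)
p(-1) + M*(-28) = 2 + (1/12)*(-28) = 2 - 7/3 = -1/3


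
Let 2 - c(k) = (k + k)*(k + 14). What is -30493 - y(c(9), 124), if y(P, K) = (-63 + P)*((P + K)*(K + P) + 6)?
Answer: 39370757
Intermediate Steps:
c(k) = 2 - 2*k*(14 + k) (c(k) = 2 - (k + k)*(k + 14) = 2 - 2*k*(14 + k))
y(P, K) = (-63 + P)*(6 + (K + P)²) (y(P, K) = (-63 + P)*((K + P)*(K + P) + 6) = (-63 + P)*((K + P)² + 6) = (-63 + P)*(6 + (K + P)²))
-30493 - y(c(9), 124) = -30493 - (-378 - 63*(124 + (2 - 28*9 - 2*9²))² + 6*(2 - 28*9 - 2*9²) + (2 - 28*9 - 2*9²)*(124 + (2 - 28*9 - 2*9²))²) = -30493 - (-378 - 63*(124 + (2 - 252 - 2*81))² + 6*(2 - 252 - 2*81) + (2 - 252 - 2*81)*(124 + (2 - 252 - 2*81))²) = -30493 - (-378 - 63*(124 + (2 - 252 - 162))² + 6*(2 - 252 - 162) + (2 - 252 - 162)*(124 + (2 - 252 - 162))²) = -30493 - (-378 - 63*(124 - 412)² + 6*(-412) - 412*(124 - 412)²) = -30493 - (-378 - 63*(-288)² - 2472 - 412*(-288)²) = -30493 - (-378 - 63*82944 - 2472 - 412*82944) = -30493 - (-378 - 5225472 - 2472 - 34172928) = -30493 - 1*(-39401250) = -30493 + 39401250 = 39370757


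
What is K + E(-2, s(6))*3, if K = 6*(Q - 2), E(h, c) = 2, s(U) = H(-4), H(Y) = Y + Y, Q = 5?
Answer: 24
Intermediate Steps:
H(Y) = 2*Y
s(U) = -8 (s(U) = 2*(-4) = -8)
K = 18 (K = 6*(5 - 2) = 6*3 = 18)
K + E(-2, s(6))*3 = 18 + 2*3 = 18 + 6 = 24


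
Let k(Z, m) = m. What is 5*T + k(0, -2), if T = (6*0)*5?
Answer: -2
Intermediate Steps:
T = 0 (T = 0*5 = 0)
5*T + k(0, -2) = 5*0 - 2 = 0 - 2 = -2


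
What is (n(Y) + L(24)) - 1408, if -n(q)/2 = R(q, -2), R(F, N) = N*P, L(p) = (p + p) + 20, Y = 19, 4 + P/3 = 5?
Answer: -1328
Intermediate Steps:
P = 3 (P = -12 + 3*5 = -12 + 15 = 3)
L(p) = 20 + 2*p (L(p) = 2*p + 20 = 20 + 2*p)
R(F, N) = 3*N (R(F, N) = N*3 = 3*N)
n(q) = 12 (n(q) = -6*(-2) = -2*(-6) = 12)
(n(Y) + L(24)) - 1408 = (12 + (20 + 2*24)) - 1408 = (12 + (20 + 48)) - 1408 = (12 + 68) - 1408 = 80 - 1408 = -1328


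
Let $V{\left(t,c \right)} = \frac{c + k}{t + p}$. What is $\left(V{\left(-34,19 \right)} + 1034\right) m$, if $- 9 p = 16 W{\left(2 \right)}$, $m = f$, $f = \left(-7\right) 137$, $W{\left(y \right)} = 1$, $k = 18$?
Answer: $- \frac{45568255}{46} \approx -9.9061 \cdot 10^{5}$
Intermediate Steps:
$f = -959$
$m = -959$
$p = - \frac{16}{9}$ ($p = - \frac{16 \cdot 1}{9} = \left(- \frac{1}{9}\right) 16 = - \frac{16}{9} \approx -1.7778$)
$V{\left(t,c \right)} = \frac{18 + c}{- \frac{16}{9} + t}$ ($V{\left(t,c \right)} = \frac{c + 18}{t - \frac{16}{9}} = \frac{18 + c}{- \frac{16}{9} + t}$)
$\left(V{\left(-34,19 \right)} + 1034\right) m = \left(\frac{9 \left(18 + 19\right)}{-16 + 9 \left(-34\right)} + 1034\right) \left(-959\right) = \left(9 \frac{1}{-16 - 306} \cdot 37 + 1034\right) \left(-959\right) = \left(9 \frac{1}{-322} \cdot 37 + 1034\right) \left(-959\right) = \left(9 \left(- \frac{1}{322}\right) 37 + 1034\right) \left(-959\right) = \left(- \frac{333}{322} + 1034\right) \left(-959\right) = \frac{332615}{322} \left(-959\right) = - \frac{45568255}{46}$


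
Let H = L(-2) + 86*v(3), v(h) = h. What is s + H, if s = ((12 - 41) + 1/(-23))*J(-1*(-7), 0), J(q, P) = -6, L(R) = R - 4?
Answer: 9804/23 ≈ 426.26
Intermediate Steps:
L(R) = -4 + R
H = 252 (H = (-4 - 2) + 86*3 = -6 + 258 = 252)
s = 4008/23 (s = ((12 - 41) + 1/(-23))*(-6) = (-29 - 1/23)*(-6) = -668/23*(-6) = 4008/23 ≈ 174.26)
s + H = 4008/23 + 252 = 9804/23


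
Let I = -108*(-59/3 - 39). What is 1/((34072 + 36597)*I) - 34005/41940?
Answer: -84589096711/104327796672 ≈ -0.81080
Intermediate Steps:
I = 6336 (I = -108*(-59*1/3 - 39) = -108*(-59/3 - 39) = -108*(-176/3) = 6336)
1/((34072 + 36597)*I) - 34005/41940 = 1/((34072 + 36597)*6336) - 34005/41940 = (1/6336)/70669 - 34005*1/41940 = (1/70669)*(1/6336) - 2267/2796 = 1/447758784 - 2267/2796 = -84589096711/104327796672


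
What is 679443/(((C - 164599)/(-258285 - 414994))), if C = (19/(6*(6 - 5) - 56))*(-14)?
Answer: 88654012325/31898 ≈ 2.7793e+6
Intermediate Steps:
C = 133/25 (C = (19/(6*1 - 56))*(-14) = (19/(6 - 56))*(-14) = (19/(-50))*(-14) = -1/50*19*(-14) = -19/50*(-14) = 133/25 ≈ 5.3200)
679443/(((C - 164599)/(-258285 - 414994))) = 679443/(((133/25 - 164599)/(-258285 - 414994))) = 679443/((-4114842/25/(-673279))) = 679443/((-4114842/25*(-1/673279))) = 679443/(4114842/16831975) = 679443*(16831975/4114842) = 88654012325/31898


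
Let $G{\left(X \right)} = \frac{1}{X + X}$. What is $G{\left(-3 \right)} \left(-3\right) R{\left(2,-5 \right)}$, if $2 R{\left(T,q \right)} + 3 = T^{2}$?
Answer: $\frac{1}{4} \approx 0.25$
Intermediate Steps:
$R{\left(T,q \right)} = - \frac{3}{2} + \frac{T^{2}}{2}$
$G{\left(X \right)} = \frac{1}{2 X}$
$G{\left(-3 \right)} \left(-3\right) R{\left(2,-5 \right)} = \frac{1}{2 \left(-3\right)} \left(-3\right) \left(- \frac{3}{2} + \frac{2^{2}}{2}\right) = \frac{1}{2} \left(- \frac{1}{3}\right) \left(-3\right) \left(- \frac{3}{2} + \frac{1}{2} \cdot 4\right) = \left(- \frac{1}{6}\right) \left(-3\right) \left(- \frac{3}{2} + 2\right) = \frac{1}{2} \cdot \frac{1}{2} = \frac{1}{4}$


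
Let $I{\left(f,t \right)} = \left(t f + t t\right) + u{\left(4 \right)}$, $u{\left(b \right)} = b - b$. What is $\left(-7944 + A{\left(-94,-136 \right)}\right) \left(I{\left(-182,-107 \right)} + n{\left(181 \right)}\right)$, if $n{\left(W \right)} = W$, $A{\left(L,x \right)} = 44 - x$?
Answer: $-241491456$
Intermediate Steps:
$u{\left(b \right)} = 0$
$I{\left(f,t \right)} = t^{2} + f t$ ($I{\left(f,t \right)} = \left(t f + t t\right) + 0 = \left(f t + t^{2}\right) + 0 = \left(t^{2} + f t\right) + 0 = t^{2} + f t$)
$\left(-7944 + A{\left(-94,-136 \right)}\right) \left(I{\left(-182,-107 \right)} + n{\left(181 \right)}\right) = \left(-7944 + \left(44 - -136\right)\right) \left(- 107 \left(-182 - 107\right) + 181\right) = \left(-7944 + \left(44 + 136\right)\right) \left(\left(-107\right) \left(-289\right) + 181\right) = \left(-7944 + 180\right) \left(30923 + 181\right) = \left(-7764\right) 31104 = -241491456$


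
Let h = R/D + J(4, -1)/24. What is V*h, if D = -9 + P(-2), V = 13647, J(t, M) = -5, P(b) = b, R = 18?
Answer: -2215363/88 ≈ -25175.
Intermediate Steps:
D = -11 (D = -9 - 2 = -11)
h = -487/264 (h = 18/(-11) - 5/24 = 18*(-1/11) - 5*1/24 = -18/11 - 5/24 = -487/264 ≈ -1.8447)
V*h = 13647*(-487/264) = -2215363/88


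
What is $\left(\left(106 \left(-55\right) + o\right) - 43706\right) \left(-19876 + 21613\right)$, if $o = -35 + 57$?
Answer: $-86005818$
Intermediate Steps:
$o = 22$
$\left(\left(106 \left(-55\right) + o\right) - 43706\right) \left(-19876 + 21613\right) = \left(\left(106 \left(-55\right) + 22\right) - 43706\right) \left(-19876 + 21613\right) = \left(\left(-5830 + 22\right) - 43706\right) 1737 = \left(-5808 - 43706\right) 1737 = \left(-49514\right) 1737 = -86005818$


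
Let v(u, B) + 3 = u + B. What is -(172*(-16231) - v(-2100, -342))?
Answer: 2789287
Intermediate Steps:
v(u, B) = -3 + B + u (v(u, B) = -3 + (u + B) = -3 + (B + u) = -3 + B + u)
-(172*(-16231) - v(-2100, -342)) = -(172*(-16231) - (-3 - 342 - 2100)) = -(-2791732 - 1*(-2445)) = -(-2791732 + 2445) = -1*(-2789287) = 2789287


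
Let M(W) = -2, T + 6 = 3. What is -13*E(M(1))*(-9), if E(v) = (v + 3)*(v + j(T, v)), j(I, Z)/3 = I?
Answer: -1287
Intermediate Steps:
T = -3 (T = -6 + 3 = -3)
j(I, Z) = 3*I
E(v) = (-9 + v)*(3 + v) (E(v) = (v + 3)*(v + 3*(-3)) = (3 + v)*(v - 9) = (3 + v)*(-9 + v) = (-9 + v)*(3 + v))
-13*E(M(1))*(-9) = -13*(-27 + (-2)² - 6*(-2))*(-9) = -13*(-27 + 4 + 12)*(-9) = -13*(-11)*(-9) = 143*(-9) = -1287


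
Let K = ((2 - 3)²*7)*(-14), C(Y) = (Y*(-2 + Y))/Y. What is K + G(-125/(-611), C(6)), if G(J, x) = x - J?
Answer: -57559/611 ≈ -94.205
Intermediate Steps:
C(Y) = -2 + Y
K = -98 (K = ((-1)²*7)*(-14) = (1*7)*(-14) = 7*(-14) = -98)
K + G(-125/(-611), C(6)) = -98 + ((-2 + 6) - (-125)/(-611)) = -98 + (4 - (-125)*(-1)/611) = -98 + (4 - 1*125/611) = -98 + (4 - 125/611) = -98 + 2319/611 = -57559/611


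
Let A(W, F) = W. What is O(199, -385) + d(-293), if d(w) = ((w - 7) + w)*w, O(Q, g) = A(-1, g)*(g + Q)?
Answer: 173935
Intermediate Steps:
O(Q, g) = -Q - g (O(Q, g) = -(g + Q) = -(Q + g) = -Q - g)
d(w) = w*(-7 + 2*w) (d(w) = ((-7 + w) + w)*w = (-7 + 2*w)*w = w*(-7 + 2*w))
O(199, -385) + d(-293) = (-1*199 - 1*(-385)) - 293*(-7 + 2*(-293)) = (-199 + 385) - 293*(-7 - 586) = 186 - 293*(-593) = 186 + 173749 = 173935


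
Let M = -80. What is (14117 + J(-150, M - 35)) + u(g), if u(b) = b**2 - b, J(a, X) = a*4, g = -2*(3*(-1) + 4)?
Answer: 13523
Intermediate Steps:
g = -2 (g = -2*(-3 + 4) = -2*1 = -2)
J(a, X) = 4*a
(14117 + J(-150, M - 35)) + u(g) = (14117 + 4*(-150)) - 2*(-1 - 2) = (14117 - 600) - 2*(-3) = 13517 + 6 = 13523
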